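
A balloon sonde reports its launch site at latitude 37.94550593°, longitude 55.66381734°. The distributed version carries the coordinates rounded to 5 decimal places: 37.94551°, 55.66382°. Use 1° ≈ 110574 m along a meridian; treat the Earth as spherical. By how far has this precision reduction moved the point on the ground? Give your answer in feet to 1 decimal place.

The latitude changed by -0.00000407° and the longitude by -0.00000266°.
North–south shift: -0.00000407 × 110574 = -0.450036 m.
E–W at 37.9455°: -0.00000266° × 110574 × cos 37.9455° = -0.00000266 × 110574 × 0.7886 ≈ -0.231947 m.
Hypotenuse of the two orthogonal shifts: √(0.450036² + 0.231947²) = 0.506292 m.
In feet: 0.506292 m ÷ 0.3048 ≈ 1.6611 ft.

1.7 feet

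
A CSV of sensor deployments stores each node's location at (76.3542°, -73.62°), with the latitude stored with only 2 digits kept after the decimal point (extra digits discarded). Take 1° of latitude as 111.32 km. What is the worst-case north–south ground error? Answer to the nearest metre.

1113 metres

Truncating at 2 decimal places can drop up to a full unit in the last place, so the latitude may be off by as much as 0.01°.
North–south distance: 0.01° × 111320 m/° = 1113.2 m.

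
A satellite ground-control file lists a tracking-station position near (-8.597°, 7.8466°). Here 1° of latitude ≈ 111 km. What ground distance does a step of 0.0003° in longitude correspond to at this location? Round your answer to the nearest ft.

108 ft

One degree of longitude here spans 111000 × cos 8.597° = 111000 × 0.9888 ≈ 109753 m; 0.0003° of that is 32.9258 m.
Converting: 32.9258 m × 3.2808 ft/m ≈ 108.02 ft.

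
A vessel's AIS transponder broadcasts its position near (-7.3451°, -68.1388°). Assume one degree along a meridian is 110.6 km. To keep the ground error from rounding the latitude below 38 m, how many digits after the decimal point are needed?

One degree of latitude covers 110600 m.
N decimal places → at most half a unit in the last place, 0.5 × 10⁻ᴺ° = 110600/2 × 10⁻ᴺ m.
Need 0.5 × 110600 × 10⁻ᴺ ≤ 38 → 10⁻ᴺ ≤ 6.872e-04, so N ≥ 3.16.
N = 3 would give 55.3 m (too coarse); N = 4 gives 5.53 m ≤ 38 m.

4 decimal places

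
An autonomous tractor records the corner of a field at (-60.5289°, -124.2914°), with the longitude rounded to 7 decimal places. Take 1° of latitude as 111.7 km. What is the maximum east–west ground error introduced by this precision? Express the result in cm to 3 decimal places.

0.275 cm

Rounding to 7 decimal places leaves the longitude within ±5e-08° of the true value.
At latitude 60.5289° a degree of longitude spans 111700 m × cos 60.5289° = 111700 × 0.4920 ≈ 54954.7 m.
So at most 5e-08° × 54954.7 ≈ 0.00274773 m east–west.
That is 0.00274773 m = 0.27477 cm.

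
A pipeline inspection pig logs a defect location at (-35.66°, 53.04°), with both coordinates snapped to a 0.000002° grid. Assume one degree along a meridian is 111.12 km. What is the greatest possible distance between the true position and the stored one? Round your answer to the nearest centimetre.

14 centimetres

With a 0.000002° grid the true value lies within half a step, ±0.000002°/2 = ±1e-06°, of the stored one.
N–S: 1e-06° × 111120 m/° = 0.11112 m.
E–W at 35.66°: 1e-06° × 111120 × cos 35.66° = 1e-06 × 111120 × 0.8125 ≈ 0.090284 m.
The two errors are perpendicular, so the maximum displacement is √(0.11112² + 0.090284²) ≈ 0.143174 m.
That is 0.143174 m = 14.317 cm.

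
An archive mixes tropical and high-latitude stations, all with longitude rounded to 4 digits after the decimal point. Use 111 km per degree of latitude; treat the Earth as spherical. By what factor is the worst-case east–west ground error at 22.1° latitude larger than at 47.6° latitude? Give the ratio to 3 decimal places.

Rounding to 4 decimal places leaves the longitude within ±5e-05° of the true value.
Error at 22.1° = 5e-05° × 111000 × cos 22.1° ≈ 5.55 × 0.9265 = 5.1422 m.
At 47.6°: 5e-05° × 111000 × cos 47.6° = 5e-05 × 111000 × 0.6743 ≈ 3.7424 m.
Ratio: 5.1422 / 3.7424 = cos 22.1° / cos 47.6° ≈ 1.3741.

1.374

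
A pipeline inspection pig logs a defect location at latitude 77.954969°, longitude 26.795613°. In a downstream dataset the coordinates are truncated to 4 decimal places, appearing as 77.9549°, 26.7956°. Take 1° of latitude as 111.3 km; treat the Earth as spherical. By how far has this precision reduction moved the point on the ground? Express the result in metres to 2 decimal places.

Δlat = 77.954969 − 77.9549 = +0.000069°; Δlon = 26.795613 − 26.7956 = +0.000013°.
N–S: 0.000069° × 111300 m/° = 7.6797 m.
E–W at 77.9549°: 0.000013° × 111300 × cos 77.9549° = 0.000013 × 111300 × 0.2087 ≈ 0.301941 m.
Hypotenuse of the two orthogonal shifts: √(7.6797² + 0.301941²) = 7.68563 m.

7.69 metres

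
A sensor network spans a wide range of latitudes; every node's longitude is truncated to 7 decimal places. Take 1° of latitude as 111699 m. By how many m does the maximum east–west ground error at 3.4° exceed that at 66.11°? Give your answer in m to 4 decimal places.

0.0066 m

Truncating at 7 decimal places can drop up to a full unit in the last place, so the longitude may be off by as much as 1e-07°.
At 3.4°: 1e-07° × 111699 × cos 3.4° = 1e-07 × 111699 × 0.9982 ≈ 0.01115 m.
Error at 66.11° = 1e-07° × 111699 × cos 66.11° ≈ 0.01117 × 0.4050 = 0.0045236 m.
So the lower-latitude error exceeds the higher by 0.01115 − 0.0045236 = 0.0066266 m.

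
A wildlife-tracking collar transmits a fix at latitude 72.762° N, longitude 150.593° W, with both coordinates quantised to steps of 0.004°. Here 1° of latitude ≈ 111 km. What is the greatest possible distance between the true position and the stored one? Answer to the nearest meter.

232 meters

With a 0.004° grid the true value lies within half a step, ±0.004°/2 = ±0.002°, of the stored one.
Latitude error → 0.002 × 111000 = 222 m along the meridian.
E–W at 72.762°: 0.002° × 111000 × cos 72.762° = 0.002 × 111000 × 0.2963 ≈ 65.7878 m.
Combining orthogonally: (222² + 65.7878²)^½ ≈ 231.543 m.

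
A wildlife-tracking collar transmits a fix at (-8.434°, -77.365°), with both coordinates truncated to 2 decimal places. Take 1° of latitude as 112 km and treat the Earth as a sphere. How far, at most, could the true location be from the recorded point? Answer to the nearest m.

Truncating at 2 decimal places can drop up to a full unit in the last place, so each coordinate may be off by as much as 0.01°.
Latitude error → 0.01 × 112000 = 1120 m along the meridian.
East–west component at 8.434°: 0.01° × 112000 × cos 8.434° ≈ 0.01 × 110789 ≈ 1107.89 m.
The two errors are perpendicular, so the maximum displacement is √(1120² + 1107.89²) ≈ 1575.38 m.

1575 m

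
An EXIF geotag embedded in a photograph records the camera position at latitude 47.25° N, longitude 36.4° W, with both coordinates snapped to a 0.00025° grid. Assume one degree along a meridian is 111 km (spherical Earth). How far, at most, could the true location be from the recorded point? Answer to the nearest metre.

17 metres

With a 0.00025° grid the true value lies within half a step, ±0.00025°/2 = ±0.000125°, of the stored one.
North–south component: 0.000125° × 111000 = 13.875 m.
E–W at 47.25°: 0.000125° × 111000 × cos 47.25° = 0.000125 × 111000 × 0.6788 ≈ 9.41836 m.
The two errors are perpendicular, so the maximum displacement is √(13.875² + 9.41836²) ≈ 16.7696 m.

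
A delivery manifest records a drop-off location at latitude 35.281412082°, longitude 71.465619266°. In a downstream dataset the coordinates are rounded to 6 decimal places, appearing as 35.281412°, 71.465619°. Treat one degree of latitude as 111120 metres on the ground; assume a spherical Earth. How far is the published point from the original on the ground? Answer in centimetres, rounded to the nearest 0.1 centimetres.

The latitude changed by +0.000000082° and the longitude by +0.000000266°.
North–south shift: 0.000000082 × 111120 = 0.00911184 m.
East–west at this latitude: 0.000000266° × 111120 × cos 35.2814° ≈ 0.000000266 × 90710 = 0.0241289 m.
Hypotenuse of the two orthogonal shifts: √(0.00911184² + 0.0241289²) = 0.025792 m.
That is 0.025792 m = 2.5792 cm.

2.6 centimetres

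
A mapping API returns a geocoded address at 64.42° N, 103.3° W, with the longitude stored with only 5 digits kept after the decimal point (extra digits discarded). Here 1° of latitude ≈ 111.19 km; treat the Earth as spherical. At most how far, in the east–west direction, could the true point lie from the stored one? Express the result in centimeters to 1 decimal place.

Truncating at 5 decimal places can drop up to a full unit in the last place, so the longitude may be off by as much as 1e-05°.
At latitude 64.42° a degree of longitude spans 111190 m × cos 64.42° = 111190 × 0.4318 ≈ 48008.6 m.
East–west error: 1e-05° × 48008.6 m/° ≈ 0.480086 m.
That is 0.480086 m = 48.009 cm.

48.0 centimeters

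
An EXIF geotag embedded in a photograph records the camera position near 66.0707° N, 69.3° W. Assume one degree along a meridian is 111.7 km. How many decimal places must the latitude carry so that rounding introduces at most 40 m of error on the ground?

One degree of latitude covers 111700 m.
With N decimal places the half-ulp bound is 0.5·10⁻ᴺ°, or 0.5·10⁻ᴺ × 111700 m on the ground.
Setting 55850 × 10⁻ᴺ ≤ 40 gives 10ᴺ ≥ 1396, i.e. N ≥ 3.14.
N = 3 would give 55.9 m (too coarse); N = 4 gives 5.58 m ≤ 40 m.

4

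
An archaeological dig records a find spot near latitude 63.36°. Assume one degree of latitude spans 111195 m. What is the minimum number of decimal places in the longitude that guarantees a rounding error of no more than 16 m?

4 decimal places

At 63.36° one degree of longitude covers 111195 × cos 63.36° ≈ 111195 × 0.4484 ≈ 49858 m.
N decimal places → at most half a unit in the last place, 0.5 × 10⁻ᴺ° = 49858/2 × 10⁻ᴺ m.
Setting 24929 × 10⁻ᴺ ≤ 16 gives 10ᴺ ≥ 1558, i.e. N ≥ 3.19.
N = 3 would give 24.9 m (too coarse); N = 4 gives 2.49 m ≤ 16 m.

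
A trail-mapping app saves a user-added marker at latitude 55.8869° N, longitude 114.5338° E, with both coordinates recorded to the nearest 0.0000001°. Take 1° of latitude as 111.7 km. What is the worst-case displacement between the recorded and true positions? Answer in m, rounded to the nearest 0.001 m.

Rounding to 7 decimal places leaves each coordinate within ±5e-08° of the true value.
North–south component: 5e-08° × 111700 = 0.005585 m.
Longitude error → 5e-08 × 111700 × cos 55.8869° = 5e-08 × 111700 × 0.5608 ≈ 0.00313223 m.
The two errors are perpendicular, so the maximum displacement is √(0.005585² + 0.00313223²) ≈ 0.00640336 m.

0.006 m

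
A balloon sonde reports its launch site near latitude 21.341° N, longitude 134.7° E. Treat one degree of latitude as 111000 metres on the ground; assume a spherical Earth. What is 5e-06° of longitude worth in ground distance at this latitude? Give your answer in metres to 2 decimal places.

0.52 metres

At 21.341° a degree of longitude is 111000 × cos 21.341° ≈ 103389 m, so 5e-06° corresponds to 0.516944 m.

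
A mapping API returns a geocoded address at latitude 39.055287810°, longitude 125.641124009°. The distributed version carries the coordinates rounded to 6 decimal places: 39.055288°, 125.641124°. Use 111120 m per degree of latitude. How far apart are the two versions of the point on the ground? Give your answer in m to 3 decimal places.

0.021 m

The latitude changed by -0.000000190° and the longitude by +0.000000009°.
N–S: -0.000000190° × 111120 m/° = -0.0211128 m.
E–W at 39.0553°: 0.000000009° × 111120 × cos 39.0553° = 0.000000009 × 111120 × 0.7765 ≈ 0.0007766 m.
Combined displacement = (0.0211128² + 0.0007766²)^½ ≈ 0.0211271 m.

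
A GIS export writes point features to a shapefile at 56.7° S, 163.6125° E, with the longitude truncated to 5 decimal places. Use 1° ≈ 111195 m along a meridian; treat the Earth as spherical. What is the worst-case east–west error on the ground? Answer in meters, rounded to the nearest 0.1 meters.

0.6 meters

Truncating at 5 decimal places can drop up to a full unit in the last place, so the longitude may be off by as much as 1e-05°.
At latitude 56.7° a degree of longitude spans 111195 m × cos 56.7° = 111195 × 0.5490 ≈ 61048.6 m.
So at most 1e-05° × 61048.6 ≈ 0.610486 m east–west.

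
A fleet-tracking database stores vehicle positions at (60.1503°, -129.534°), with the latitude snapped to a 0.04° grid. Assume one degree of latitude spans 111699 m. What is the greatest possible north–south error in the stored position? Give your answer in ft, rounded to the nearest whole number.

7329 ft

With a 0.04° grid the true value lies within half a step, ±0.04°/2 = ±0.02°, of the stored one.
Along the meridian that is 0.02° × 111699 m/° = 2233.98 m.
Converting: 2233.98 m × 3.2808 ft/m ≈ 7329.3 ft.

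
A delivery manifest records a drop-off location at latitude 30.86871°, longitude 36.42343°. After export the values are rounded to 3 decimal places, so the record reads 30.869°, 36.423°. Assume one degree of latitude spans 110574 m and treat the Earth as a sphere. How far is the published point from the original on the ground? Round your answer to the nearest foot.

The latitude changed by -0.00029° and the longitude by +0.00043°.
N–S: -0.00029° × 110574 m/° = -32.0665 m.
E–W at 30.869°: 0.00043° × 110574 × cos 30.869° = 0.00043 × 110574 × 0.8583 ≈ 40.8115 m.
Hypotenuse of the two orthogonal shifts: √(32.0665² + 40.8115²) = 51.9022 m.
In feet: 51.9022 m ÷ 0.3048 ≈ 170.28 ft.

170 feet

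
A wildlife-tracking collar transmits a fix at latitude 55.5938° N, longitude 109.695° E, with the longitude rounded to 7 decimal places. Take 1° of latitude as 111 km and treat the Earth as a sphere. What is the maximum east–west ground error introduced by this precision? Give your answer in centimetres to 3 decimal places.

0.314 centimetres

Rounding to 7 decimal places leaves the longitude within ±5e-08° of the true value.
One degree of longitude at 55.5938° is 111000 × cos 55.5938° ≈ 111000 × 0.5651 = 62721.2 m.
Maximum E–W displacement: 5e-08 × 62721.2 = 0.00313606 m.
That is 0.00313606 m = 0.31361 cm.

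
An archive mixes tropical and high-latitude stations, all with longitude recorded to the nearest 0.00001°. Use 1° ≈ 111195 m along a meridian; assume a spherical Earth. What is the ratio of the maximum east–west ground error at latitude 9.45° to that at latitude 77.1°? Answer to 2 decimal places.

4.42

Rounding to 5 decimal places leaves the longitude within ±5e-06° of the true value.
At 9.45°: 5e-06° × 111195 × cos 9.45° = 5e-06 × 111195 × 0.9864 ≈ 0.54843 m.
Error at 77.1° = 5e-06° × 111195 × cos 77.1° ≈ 0.55597 × 0.2233 = 0.12412 m.
Ratio: 0.54843 / 0.12412 = cos 9.45° / cos 77.1° ≈ 4.4185.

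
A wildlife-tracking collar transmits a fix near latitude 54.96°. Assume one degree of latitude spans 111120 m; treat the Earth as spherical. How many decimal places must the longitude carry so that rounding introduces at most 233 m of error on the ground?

3 decimal places

At 54.96° one degree of longitude covers 111120 × cos 54.96° ≈ 111120 × 0.5741 ≈ 63799.3 m.
N decimal places → at most half a unit in the last place, 0.5 × 10⁻ᴺ° = 63799.3/2 × 10⁻ᴺ m.
Setting 31899.7 × 10⁻ᴺ ≤ 233 gives 10ᴺ ≥ 136.9, i.e. N ≥ 2.14.
So 3 decimal places suffice (31.9 m); 2 would allow up to 319 m.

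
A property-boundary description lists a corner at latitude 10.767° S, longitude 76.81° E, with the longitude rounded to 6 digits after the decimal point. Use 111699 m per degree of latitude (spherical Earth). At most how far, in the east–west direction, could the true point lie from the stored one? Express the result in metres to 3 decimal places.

Rounding to 6 decimal places leaves the longitude within ±5e-07° of the true value.
One degree of longitude at 10.767° is 111699 × cos 10.767° ≈ 111699 × 0.9824 = 109733 m.
Maximum E–W displacement: 5e-07 × 109733 = 0.0548663 m.

0.055 metres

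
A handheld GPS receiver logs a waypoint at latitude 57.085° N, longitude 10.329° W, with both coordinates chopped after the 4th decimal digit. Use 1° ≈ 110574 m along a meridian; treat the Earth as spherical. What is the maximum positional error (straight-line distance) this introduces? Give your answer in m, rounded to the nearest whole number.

Truncating at 4 decimal places can drop up to a full unit in the last place, so each coordinate may be off by as much as 0.0001°.
North–south component: 0.0001° × 110574 = 11.0574 m.
East–west component at 57.085°: 0.0001° × 110574 × cos 57.085° ≈ 0.0001 × 60085.3 ≈ 6.00853 m.
The two errors are perpendicular, so the maximum displacement is √(11.0574² + 6.00853²) ≈ 12.5845 m.

13 m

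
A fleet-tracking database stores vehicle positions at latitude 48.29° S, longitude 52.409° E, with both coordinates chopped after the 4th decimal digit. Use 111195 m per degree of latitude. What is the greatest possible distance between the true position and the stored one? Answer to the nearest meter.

Truncating at 4 decimal places can drop up to a full unit in the last place, so each coordinate may be off by as much as 0.0001°.
North–south component: 0.0001° × 111195 = 11.1195 m.
E–W at 48.29°: 0.0001° × 111195 × cos 48.29° = 0.0001 × 111195 × 0.6654 ≈ 7.39848 m.
Worst case both components are at the extreme and orthogonal: √(11.1195² + 7.39848²) ≈ 13.3559 m.

13 meters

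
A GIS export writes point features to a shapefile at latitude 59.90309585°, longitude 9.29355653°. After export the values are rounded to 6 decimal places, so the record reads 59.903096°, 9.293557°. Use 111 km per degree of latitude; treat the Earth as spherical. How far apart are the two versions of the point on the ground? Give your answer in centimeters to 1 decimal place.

Δlat = 59.90309585 − 59.903096 = -0.00000015°; Δlon = 9.29355653 − 9.293557 = -0.00000047°.
N–S: -0.00000015° × 111000 m/° = -0.01665 m.
E–W at 59.9031°: -0.00000047° × 111000 × cos 59.9031° = -0.00000047 × 111000 × 0.5015 ≈ -0.0261614 m.
Combined displacement = (0.01665² + 0.0261614²)^½ ≈ 0.0310103 m.
That is 0.0310103 m = 3.101 cm.

3.1 centimeters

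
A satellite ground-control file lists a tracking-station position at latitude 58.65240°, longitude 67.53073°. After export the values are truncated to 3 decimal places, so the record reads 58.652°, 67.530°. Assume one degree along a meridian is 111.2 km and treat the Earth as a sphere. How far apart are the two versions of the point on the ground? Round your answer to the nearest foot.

The latitude changed by +0.00040° and the longitude by +0.00073°.
North–south shift: 0.00040 × 111200 = 44.48 m.
E–W at 58.652°: 0.00073° × 111200 × cos 58.652° = 0.00073 × 111200 × 0.5202 ≈ 42.2306 m.
Hypotenuse of the two orthogonal shifts: √(44.48² + 42.2306²) = 61.3343 m.
Converting: 61.3343 m × 3.2808 ft/m ≈ 201.23 ft.

201 feet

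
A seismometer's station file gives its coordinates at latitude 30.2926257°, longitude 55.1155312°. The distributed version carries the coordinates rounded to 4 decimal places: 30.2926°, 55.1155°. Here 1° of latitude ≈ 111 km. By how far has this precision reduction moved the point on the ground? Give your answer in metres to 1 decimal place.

Δlat = 30.2926257 − 30.2926 = +0.0000257°; Δlon = 55.1155312 − 55.1155 = +0.0000312°.
North–south shift: 0.0000257 × 111000 = 2.8527 m.
East–west at this latitude: 0.0000312° × 111000 × cos 30.2926° ≈ 0.0000312 × 95844.1 = 2.99034 m.
Hypotenuse of the two orthogonal shifts: √(2.8527² + 2.99034²) = 4.1328 m.

4.1 metres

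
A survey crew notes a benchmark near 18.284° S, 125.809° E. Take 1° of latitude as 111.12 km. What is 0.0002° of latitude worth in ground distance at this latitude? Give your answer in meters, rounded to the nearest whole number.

22 meters

0.0002° × 111120 m/° = 22.224 m.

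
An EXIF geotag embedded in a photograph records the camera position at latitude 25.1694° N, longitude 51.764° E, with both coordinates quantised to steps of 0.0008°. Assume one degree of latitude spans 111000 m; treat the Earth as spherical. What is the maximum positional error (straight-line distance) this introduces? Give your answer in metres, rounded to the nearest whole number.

With a 0.0008° grid the true value lies within half a step, ±0.0008°/2 = ±0.0004°, of the stored one.
North–south component: 0.0004° × 111000 = 44.4 m.
E–W at 25.1694°: 0.0004° × 111000 × cos 25.1694° = 0.0004 × 111000 × 0.9051 ≈ 40.1844 m.
The two errors are perpendicular, so the maximum displacement is √(44.4² + 40.1844²) ≈ 59.8844 m.

60 metres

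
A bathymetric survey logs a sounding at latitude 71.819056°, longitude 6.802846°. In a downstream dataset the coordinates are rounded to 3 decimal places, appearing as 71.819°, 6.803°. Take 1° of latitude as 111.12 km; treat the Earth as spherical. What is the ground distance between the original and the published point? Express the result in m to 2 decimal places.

8.20 m

Δlat = 71.819056 − 71.819 = +0.000056°; Δlon = 6.802846 − 6.803 = -0.000154°.
North–south shift: 0.000056 × 111120 = 6.22272 m.
East–west at this latitude: -0.000154° × 111120 × cos 71.819° ≈ -0.000154 × 34671.6 = -5.33943 m.
Distance: √(6.22272² + 5.33943²) ≈ 8.1995 m.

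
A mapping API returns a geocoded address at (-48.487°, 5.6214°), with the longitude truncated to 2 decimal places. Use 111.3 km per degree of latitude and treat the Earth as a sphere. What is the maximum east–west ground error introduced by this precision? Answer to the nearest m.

738 m

Truncating at 2 decimal places can drop up to a full unit in the last place, so the longitude may be off by as much as 0.01°.
At latitude 48.487° a degree of longitude spans 111300 m × cos 48.487° = 111300 × 0.6628 ≈ 73768.5 m.
East–west error: 0.01° × 73768.5 m/° ≈ 737.685 m.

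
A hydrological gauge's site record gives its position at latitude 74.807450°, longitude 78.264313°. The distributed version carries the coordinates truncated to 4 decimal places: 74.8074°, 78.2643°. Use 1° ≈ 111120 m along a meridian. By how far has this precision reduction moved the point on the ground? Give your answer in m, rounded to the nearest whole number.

The latitude changed by +0.000050° and the longitude by +0.000013°.
North–south shift: 0.000050 × 111120 = 5.556 m.
East–west at this latitude: 0.000013° × 111120 × cos 74.8074° ≈ 0.000013 × 29120.6 = 0.378568 m.
Hypotenuse of the two orthogonal shifts: √(5.556² + 0.378568²) = 5.56888 m.

6 m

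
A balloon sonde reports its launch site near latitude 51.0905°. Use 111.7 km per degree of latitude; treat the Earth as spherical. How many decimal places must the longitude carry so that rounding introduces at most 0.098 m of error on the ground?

At 51.0905° one degree of longitude covers 111700 × cos 51.0905° ≈ 111700 × 0.6281 ≈ 70157.9 m.
With N decimal places the half-ulp bound is 0.5·10⁻ᴺ°, or 0.5·10⁻ᴺ × 70157.9 m on the ground.
Setting 35078.9 × 10⁻ᴺ ≤ 0.098 gives 10ᴺ ≥ 3.579e+05, i.e. N ≥ 5.55.
At 5 places the error can reach 0.351 m, but 6 places keeps it to 0.0351 m.

6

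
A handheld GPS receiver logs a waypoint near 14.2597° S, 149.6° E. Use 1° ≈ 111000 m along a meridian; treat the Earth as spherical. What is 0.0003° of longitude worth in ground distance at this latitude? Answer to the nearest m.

At 14.2597° a degree of longitude is 111000 × cos 14.2597° ≈ 107580 m, so 0.0003° corresponds to 32.274 m.

32 m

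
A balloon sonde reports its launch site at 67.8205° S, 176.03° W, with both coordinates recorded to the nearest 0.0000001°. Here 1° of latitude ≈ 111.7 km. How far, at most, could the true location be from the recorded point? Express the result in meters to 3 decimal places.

0.006 meters

Rounding to 7 decimal places leaves each coordinate within ±5e-08° of the true value.
N–S: 5e-08° × 111700 m/° = 0.005585 m.
E–W at 67.8205°: 5e-08° × 111700 × cos 67.8205° = 5e-08 × 111700 × 0.3775 ≈ 0.00210839 m.
Combining orthogonally: (0.005585² + 0.00210839²)^½ ≈ 0.00596972 m.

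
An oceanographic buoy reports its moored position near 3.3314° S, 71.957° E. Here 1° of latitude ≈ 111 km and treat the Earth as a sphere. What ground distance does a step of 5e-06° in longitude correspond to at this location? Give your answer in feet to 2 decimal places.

At 3.3314° a degree of longitude is 111000 × cos 3.3314° ≈ 110812 m, so 5e-06° corresponds to 0.554062 m.
Converting: 0.554062 m × 3.2808 ft/m ≈ 1.8178 ft.

1.82 feet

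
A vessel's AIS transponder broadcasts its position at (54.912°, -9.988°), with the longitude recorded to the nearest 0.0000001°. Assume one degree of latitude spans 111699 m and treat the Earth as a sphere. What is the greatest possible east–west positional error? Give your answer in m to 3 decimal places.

0.003 m

Rounding to 7 decimal places leaves the longitude within ±5e-08° of the true value.
At latitude 54.912° a degree of longitude spans 111699 m × cos 54.912° = 111699 × 0.5748 ≈ 64208.4 m.
So at most 5e-08° × 64208.4 ≈ 0.00321042 m east–west.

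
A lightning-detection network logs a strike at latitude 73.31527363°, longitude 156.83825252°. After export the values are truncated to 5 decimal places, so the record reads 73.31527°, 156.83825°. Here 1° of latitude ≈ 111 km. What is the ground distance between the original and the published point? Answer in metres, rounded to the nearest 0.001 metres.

Δlat = 73.31527363 − 73.31527 = +0.00000363°; Δlon = 156.83825252 − 156.83825 = +0.00000252°.
North–south shift: 0.00000363 × 111000 = 0.40293 m.
E–W at 73.3153°: 0.00000252° × 111000 × cos 73.3153° = 0.00000252 × 111000 × 0.2871 ≈ 0.0803091 m.
Distance: √(0.40293² + 0.0803091²) ≈ 0.410855 m.

0.411 metres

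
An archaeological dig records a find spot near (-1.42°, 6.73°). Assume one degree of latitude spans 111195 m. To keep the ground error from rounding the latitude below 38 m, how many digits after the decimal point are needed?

One degree of latitude covers 111195 m.
Rounding to N decimal places gives at most 0.5 × 10⁻ᴺ degrees of error, i.e. 0.5 × 10⁻ᴺ × 111195 m.
Need 0.5 × 111195 × 10⁻ᴺ ≤ 38 → 10⁻ᴺ ≤ 6.835e-04, so N ≥ 3.17.
At 3 places the error can reach 55.6 m, but 4 places keeps it to 5.56 m.

4 decimal places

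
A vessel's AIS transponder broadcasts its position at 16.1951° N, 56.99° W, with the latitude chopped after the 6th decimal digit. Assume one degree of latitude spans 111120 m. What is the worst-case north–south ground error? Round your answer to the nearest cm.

11 cm

Truncating at 6 decimal places can drop up to a full unit in the last place, so the latitude may be off by as much as 1e-06°.
North–south distance: 1e-06° × 111120 m/° = 0.11112 m.
That is 0.11112 m = 11.112 cm.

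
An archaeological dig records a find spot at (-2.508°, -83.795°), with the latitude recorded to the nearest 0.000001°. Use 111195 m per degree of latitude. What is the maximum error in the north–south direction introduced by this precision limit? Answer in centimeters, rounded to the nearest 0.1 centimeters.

5.6 centimeters

Rounding to 6 decimal places leaves the latitude within ±5e-07° of the true value.
North–south distance: 5e-07° × 111195 m/° = 0.0555975 m.
That is 0.0555975 m = 5.5597 cm.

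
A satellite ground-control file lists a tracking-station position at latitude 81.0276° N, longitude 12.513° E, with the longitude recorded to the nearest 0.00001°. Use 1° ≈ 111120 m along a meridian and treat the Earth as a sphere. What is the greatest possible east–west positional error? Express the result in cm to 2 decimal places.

Rounding to 5 decimal places leaves the longitude within ±5e-06° of the true value.
At latitude 81.0276° a degree of longitude spans 111120 m × cos 81.0276° = 111120 × 0.1560 ≈ 17330.1 m.
So at most 5e-06° × 17330.1 ≈ 0.0866506 m east–west.
That is 0.0866506 m = 8.6651 cm.

8.67 cm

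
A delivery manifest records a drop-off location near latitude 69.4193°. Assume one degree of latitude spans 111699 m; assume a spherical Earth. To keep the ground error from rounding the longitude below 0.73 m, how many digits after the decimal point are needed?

5

At 69.4193° one degree of longitude covers 111699 × cos 69.4193° ≈ 111699 × 0.3515 ≈ 39265.1 m.
With N decimal places the half-ulp bound is 0.5·10⁻ᴺ°, or 0.5·10⁻ᴺ × 39265.1 m on the ground.
Setting 19632.6 × 10⁻ᴺ ≤ 0.73 gives 10ᴺ ≥ 2.689e+04, i.e. N ≥ 4.43.
So 5 decimal places suffice (0.196 m); 4 would allow up to 1.96 m.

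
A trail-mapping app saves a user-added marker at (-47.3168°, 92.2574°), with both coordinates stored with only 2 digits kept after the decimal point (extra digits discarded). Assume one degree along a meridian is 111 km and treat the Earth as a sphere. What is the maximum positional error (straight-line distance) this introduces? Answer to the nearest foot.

4400 feet

Truncating at 2 decimal places can drop up to a full unit in the last place, so each coordinate may be off by as much as 0.01°.
North–south component: 0.01° × 111000 = 1110 m.
East–west component at 47.3168°: 0.01° × 111000 × cos 47.3168° ≈ 0.01 × 75251.8 ≈ 752.518 m.
The two errors are perpendicular, so the maximum displacement is √(1110² + 752.518²) ≈ 1341.04 m.
In feet: 1341.04 m ÷ 0.3048 ≈ 4399.7 ft.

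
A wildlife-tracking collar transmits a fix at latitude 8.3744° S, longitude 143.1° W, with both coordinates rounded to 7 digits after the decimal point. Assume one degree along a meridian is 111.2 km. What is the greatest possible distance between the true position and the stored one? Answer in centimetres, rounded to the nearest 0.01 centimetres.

0.78 centimetres

Rounding to 7 decimal places leaves each coordinate within ±5e-08° of the true value.
N–S: 5e-08° × 111200 m/° = 0.00556 m.
East–west component at 8.3744°: 5e-08° × 111200 × cos 8.3744° ≈ 5e-08 × 110014 ≈ 0.00550072 m.
The two errors are perpendicular, so the maximum displacement is √(0.00556² + 0.00550072²) ≈ 0.00782122 m.
That is 0.00782122 m = 0.78212 cm.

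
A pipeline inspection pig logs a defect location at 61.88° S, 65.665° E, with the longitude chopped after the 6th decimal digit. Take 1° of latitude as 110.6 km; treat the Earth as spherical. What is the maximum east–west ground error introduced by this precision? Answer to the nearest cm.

5 cm

Truncating at 6 decimal places can drop up to a full unit in the last place, so the longitude may be off by as much as 1e-06°.
Parallels shrink by cos φ, so at 61.88° a degree of longitude is 110600 × 0.4713 ≈ 52128 m.
So at most 1e-06° × 52128 ≈ 0.052128 m east–west.
That is 0.052128 m = 5.2128 cm.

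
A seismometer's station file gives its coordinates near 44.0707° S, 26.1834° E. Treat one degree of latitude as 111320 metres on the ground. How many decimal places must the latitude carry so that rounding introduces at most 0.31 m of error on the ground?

6

One degree of latitude covers 111320 m.
N decimal places → at most half a unit in the last place, 0.5 × 10⁻ᴺ° = 111320/2 × 10⁻ᴺ m.
Setting 55660 × 10⁻ᴺ ≤ 0.31 gives 10ᴺ ≥ 1.795e+05, i.e. N ≥ 5.25.
At 5 places the error can reach 0.557 m, but 6 places keeps it to 0.0557 m.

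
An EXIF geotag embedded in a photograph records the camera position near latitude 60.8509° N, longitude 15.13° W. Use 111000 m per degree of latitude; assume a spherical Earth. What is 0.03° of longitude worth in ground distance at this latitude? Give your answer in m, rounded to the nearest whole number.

One degree of longitude here spans 111000 × cos 60.8509° = 111000 × 0.4871 ≈ 54066.3 m; 0.03° of that is 1621.99 m.

1622 m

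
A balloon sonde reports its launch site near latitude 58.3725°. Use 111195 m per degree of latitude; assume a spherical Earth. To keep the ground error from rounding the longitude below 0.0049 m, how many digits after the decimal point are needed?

At 58.3725° one degree of longitude covers 111195 × cos 58.3725° ≈ 111195 × 0.5244 ≈ 58310.1 m.
Rounding to N decimal places gives at most 0.5 × 10⁻ᴺ degrees of error, i.e. 0.5 × 10⁻ᴺ × 58310.1 m.
Need 0.5 × 58310.1 × 10⁻ᴺ ≤ 0.0049 → 10⁻ᴺ ≤ 1.681e-07, so N ≥ 6.77.
At 6 places the error can reach 0.0292 m, but 7 places keeps it to 0.00292 m.

7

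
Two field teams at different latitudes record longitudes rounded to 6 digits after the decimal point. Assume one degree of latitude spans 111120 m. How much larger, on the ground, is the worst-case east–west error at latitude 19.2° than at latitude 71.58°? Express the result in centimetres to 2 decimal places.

Rounding to 6 decimal places leaves the longitude within ±5e-07° of the true value.
At 19.2°: 5e-07° × 111120 × cos 19.2° = 5e-07 × 111120 × 0.9444 ≈ 0.05247 m.
At 71.58°: 5e-07° × 111120 × cos 71.58° = 5e-07 × 111120 × 0.3160 ≈ 0.017556 m.
So the lower-latitude error exceeds the higher by 0.05247 − 0.017556 = 0.034914 m.
That is 0.0349137 m = 3.4914 cm.

3.49 centimetres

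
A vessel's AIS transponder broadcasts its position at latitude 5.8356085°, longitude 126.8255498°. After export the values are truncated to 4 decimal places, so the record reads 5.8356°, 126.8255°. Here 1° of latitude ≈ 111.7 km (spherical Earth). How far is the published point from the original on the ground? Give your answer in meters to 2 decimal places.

5.61 meters

The latitude changed by +0.0000085° and the longitude by +0.0000498°.
North–south shift: 0.0000085 × 111700 = 0.94945 m.
E–W at 5.8356°: 0.0000498° × 111700 × cos 5.8356° = 0.0000498 × 111700 × 0.9948 ≈ 5.53383 m.
Combined displacement = (0.94945² + 5.53383²)^½ ≈ 5.61469 m.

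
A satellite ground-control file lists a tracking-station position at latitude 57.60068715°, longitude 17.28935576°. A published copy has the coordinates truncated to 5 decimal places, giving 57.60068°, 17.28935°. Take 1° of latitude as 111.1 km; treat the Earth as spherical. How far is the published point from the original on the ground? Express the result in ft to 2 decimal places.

2.84 ft

The latitude changed by +0.00000715° and the longitude by +0.00000576°.
North–south shift: 0.00000715 × 111100 = 0.794365 m.
E–W at 57.6007°: 0.00000576° × 111100 × cos 57.6007° = 0.00000576 × 111100 × 0.5358 ≈ 0.342888 m.
Hypotenuse of the two orthogonal shifts: √(0.794365² + 0.342888²) = 0.86521 m.
Converting: 0.86521 m × 3.2808 ft/m ≈ 2.8386 ft.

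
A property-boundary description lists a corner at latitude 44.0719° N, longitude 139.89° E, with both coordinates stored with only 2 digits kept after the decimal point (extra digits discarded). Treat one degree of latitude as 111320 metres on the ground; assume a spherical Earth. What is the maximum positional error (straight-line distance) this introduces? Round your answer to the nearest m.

Truncating at 2 decimal places can drop up to a full unit in the last place, so each coordinate may be off by as much as 0.01°.
North–south component: 0.01° × 111320 = 1113.2 m.
E–W at 44.0719°: 0.01° × 111320 × cos 44.0719° = 0.01 × 111320 × 0.7185 ≈ 799.798 m.
The two errors are perpendicular, so the maximum displacement is √(1113.2² + 799.798²) ≈ 1370.73 m.

1371 m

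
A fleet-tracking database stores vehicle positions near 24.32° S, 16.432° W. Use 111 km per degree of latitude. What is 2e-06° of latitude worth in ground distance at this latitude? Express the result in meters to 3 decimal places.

2e-06° × 111000 m/° = 0.222 m.

0.222 meters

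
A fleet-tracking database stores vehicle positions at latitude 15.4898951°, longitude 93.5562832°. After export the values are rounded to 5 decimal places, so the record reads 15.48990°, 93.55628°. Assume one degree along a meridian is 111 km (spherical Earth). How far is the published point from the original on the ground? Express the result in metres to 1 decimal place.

Δlat = 15.4898951 − 15.48990 = -0.0000049°; Δlon = 93.5562832 − 93.55628 = +0.0000032°.
North–south shift: -0.0000049 × 111000 = -0.5439 m.
East–west at this latitude: 0.0000032° × 111000 × cos 15.4899° ≈ 0.0000032 × 106968 = 0.342298 m.
Combined displacement = (0.5439² + 0.342298²)^½ ≈ 0.642647 m.

0.6 metres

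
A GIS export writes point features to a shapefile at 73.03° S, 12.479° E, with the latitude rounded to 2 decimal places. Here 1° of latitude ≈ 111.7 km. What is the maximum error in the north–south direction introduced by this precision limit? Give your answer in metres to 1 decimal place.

558.5 metres

Rounding to 2 decimal places leaves the latitude within ±0.005° of the true value.
So the N–S error is at most 0.005 × 111700 = 558.5 m.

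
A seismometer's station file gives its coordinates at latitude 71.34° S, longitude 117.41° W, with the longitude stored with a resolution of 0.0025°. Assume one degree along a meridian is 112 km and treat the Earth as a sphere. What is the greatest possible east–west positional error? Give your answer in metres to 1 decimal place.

44.8 metres

With a 0.0025° grid the true value lies within half a step, ±0.0025°/2 = ±0.00125°, of the stored one.
At latitude 71.34° a degree of longitude spans 112000 m × cos 71.34° = 112000 × 0.3200 ≈ 35834.6 m.
Maximum E–W displacement: 0.00125 × 35834.6 = 44.7932 m.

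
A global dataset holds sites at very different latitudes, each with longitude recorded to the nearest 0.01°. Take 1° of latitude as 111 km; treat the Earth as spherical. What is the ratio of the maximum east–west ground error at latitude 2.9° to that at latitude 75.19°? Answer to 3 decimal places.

3.907

Rounding to 2 decimal places leaves the longitude within ±0.005° of the true value.
At 2.9°: 0.005° × 111000 × cos 2.9° = 0.005 × 111000 × 0.9987 ≈ 554.29 m.
Error at 75.19° = 0.005° × 111000 × cos 75.19° ≈ 555 × 0.2556 = 141.87 m.
Ratio: 554.29 / 141.87 = cos 2.9° / cos 75.19° ≈ 3.9071.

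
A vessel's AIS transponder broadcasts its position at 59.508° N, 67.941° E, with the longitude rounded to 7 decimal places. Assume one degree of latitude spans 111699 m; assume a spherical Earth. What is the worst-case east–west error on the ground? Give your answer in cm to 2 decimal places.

0.28 cm

Rounding to 7 decimal places leaves the longitude within ±5e-08° of the true value.
One degree of longitude at 59.508° is 111699 × cos 59.508° ≈ 111699 × 0.5074 = 56678.1 m.
East–west error: 5e-08° × 56678.1 m/° ≈ 0.0028339 m.
That is 0.0028339 m = 0.28339 cm.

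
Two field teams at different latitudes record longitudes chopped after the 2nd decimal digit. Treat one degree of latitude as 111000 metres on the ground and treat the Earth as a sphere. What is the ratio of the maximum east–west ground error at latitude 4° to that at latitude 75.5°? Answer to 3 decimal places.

Truncating at 2 decimal places can drop up to a full unit in the last place, so the longitude may be off by as much as 0.01°.
Error at 4° = 0.01° × 111000 × cos 4° ≈ 1110 × 0.9976 = 1107.3 m.
At 75.5°: 0.01° × 111000 × cos 75.5° = 0.01 × 111000 × 0.2504 ≈ 277.92 m.
The ratio reduces to cos 4° / cos 75.5° = 0.9976/0.2504 ≈ 3.9842.

3.984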